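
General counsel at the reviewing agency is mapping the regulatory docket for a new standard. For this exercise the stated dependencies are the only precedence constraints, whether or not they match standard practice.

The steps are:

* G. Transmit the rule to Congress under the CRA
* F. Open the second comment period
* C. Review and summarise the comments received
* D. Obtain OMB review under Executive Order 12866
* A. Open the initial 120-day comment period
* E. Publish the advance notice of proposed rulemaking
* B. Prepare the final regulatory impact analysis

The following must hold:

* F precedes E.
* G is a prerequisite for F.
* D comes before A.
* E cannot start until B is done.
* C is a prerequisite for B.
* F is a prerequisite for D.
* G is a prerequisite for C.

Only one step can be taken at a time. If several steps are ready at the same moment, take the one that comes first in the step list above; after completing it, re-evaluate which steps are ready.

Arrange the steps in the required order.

G has no prerequisites → G first.
Now F and C have their prerequisites met. F is listed earlier, so F next.
Now C and D have their prerequisites met. C is listed earlier, so C next.
B now also ready, so the ready set is {D, B}; D is listed earlier → D.
A and B are both available; A is listed earlier → A.
That leaves B as the only ready step → B.
E needed F and B, now all done → E.

G, F, C, D, A, B, E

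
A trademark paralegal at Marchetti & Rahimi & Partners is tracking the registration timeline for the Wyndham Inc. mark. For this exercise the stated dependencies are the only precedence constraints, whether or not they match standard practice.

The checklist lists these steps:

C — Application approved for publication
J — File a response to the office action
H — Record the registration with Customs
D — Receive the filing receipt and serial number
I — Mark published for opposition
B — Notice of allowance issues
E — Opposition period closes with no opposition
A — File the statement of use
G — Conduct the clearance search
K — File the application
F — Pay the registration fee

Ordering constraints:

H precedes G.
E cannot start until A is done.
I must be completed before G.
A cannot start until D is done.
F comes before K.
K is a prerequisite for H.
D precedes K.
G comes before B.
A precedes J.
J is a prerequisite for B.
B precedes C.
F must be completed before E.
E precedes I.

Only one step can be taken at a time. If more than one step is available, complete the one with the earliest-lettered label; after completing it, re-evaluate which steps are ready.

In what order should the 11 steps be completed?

D A F E I J K H G B C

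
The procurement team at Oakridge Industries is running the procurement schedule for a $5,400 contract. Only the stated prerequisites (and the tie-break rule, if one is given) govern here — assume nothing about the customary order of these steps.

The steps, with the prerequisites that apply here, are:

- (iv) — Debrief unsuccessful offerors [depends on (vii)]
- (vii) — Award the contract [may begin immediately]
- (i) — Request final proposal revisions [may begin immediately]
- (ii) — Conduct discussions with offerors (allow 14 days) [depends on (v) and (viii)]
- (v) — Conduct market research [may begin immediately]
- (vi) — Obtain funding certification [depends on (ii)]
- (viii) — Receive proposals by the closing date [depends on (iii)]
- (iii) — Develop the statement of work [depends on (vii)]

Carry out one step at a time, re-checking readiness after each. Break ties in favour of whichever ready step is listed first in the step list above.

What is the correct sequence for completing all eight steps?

(vii), (iv), (i), (v), (iii), (viii), (ii), (vi)

(vii), (i) and (v) have no prerequisites; (vii) is listed earlier, so (vii) is first.
Ready: (iv), (i), (v) and (iii). (iv) is listed earlier → (iv).
Ready: (i), (v) and (iii). (i) is listed earlier → (i).
(v) and (iii) are both available; (v) is listed earlier → (v).
(iii) needed (vii), now all done → (iii).
(viii) needed (iii), now all done → (viii).
That leaves (ii) as the only ready step → (ii).
(vi) is the only step now ready → (vi).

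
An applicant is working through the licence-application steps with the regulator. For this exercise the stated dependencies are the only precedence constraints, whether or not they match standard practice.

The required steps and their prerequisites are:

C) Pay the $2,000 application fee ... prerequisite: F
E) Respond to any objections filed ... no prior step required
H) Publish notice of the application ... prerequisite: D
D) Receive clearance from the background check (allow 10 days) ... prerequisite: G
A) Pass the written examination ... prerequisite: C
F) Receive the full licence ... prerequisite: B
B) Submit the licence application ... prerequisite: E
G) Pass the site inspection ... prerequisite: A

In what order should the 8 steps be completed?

Only E has no prerequisites, so it is first.
B needed E, now all done → B.
That leaves F as the only ready step → F.
C needed F, now all done → C.
A is the only step now ready → A.
Next only G has its prerequisites met → G.
Next only D has its prerequisites met → D.
H is the only step now ready → H.

E B F C A G D H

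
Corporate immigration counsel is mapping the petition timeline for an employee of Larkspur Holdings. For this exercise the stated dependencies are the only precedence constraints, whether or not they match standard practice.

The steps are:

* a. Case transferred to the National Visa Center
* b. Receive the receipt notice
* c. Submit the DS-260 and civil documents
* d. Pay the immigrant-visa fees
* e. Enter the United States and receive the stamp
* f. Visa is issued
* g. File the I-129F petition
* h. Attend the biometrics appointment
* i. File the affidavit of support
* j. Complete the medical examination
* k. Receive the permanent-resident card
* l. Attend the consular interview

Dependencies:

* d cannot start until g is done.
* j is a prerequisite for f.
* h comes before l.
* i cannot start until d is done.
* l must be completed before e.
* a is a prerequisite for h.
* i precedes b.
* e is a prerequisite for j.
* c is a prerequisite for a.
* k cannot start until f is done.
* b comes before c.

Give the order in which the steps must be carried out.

g, d, i, b, c, a, h, l, e, j, f, k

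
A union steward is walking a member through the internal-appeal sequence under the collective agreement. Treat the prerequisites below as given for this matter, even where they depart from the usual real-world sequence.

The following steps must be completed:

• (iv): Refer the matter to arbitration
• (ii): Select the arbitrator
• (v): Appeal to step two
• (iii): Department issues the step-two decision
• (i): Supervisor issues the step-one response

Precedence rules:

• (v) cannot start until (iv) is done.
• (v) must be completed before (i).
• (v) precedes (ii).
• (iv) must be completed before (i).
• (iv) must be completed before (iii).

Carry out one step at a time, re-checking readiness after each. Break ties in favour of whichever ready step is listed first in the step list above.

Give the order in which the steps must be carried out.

(iv) (v) (ii) (iii) (i)

(iv) has no prerequisites → (iv) first.
Ready: (v) and (iii). (v) is listed earlier → (v).
Now (ii), (iii) and (i) have their prerequisites met. (ii) is listed earlier, so (ii) next.
(iii) and (i) are both available; (iii) is listed earlier → (iii).
Next only (i) has its prerequisites met → (i).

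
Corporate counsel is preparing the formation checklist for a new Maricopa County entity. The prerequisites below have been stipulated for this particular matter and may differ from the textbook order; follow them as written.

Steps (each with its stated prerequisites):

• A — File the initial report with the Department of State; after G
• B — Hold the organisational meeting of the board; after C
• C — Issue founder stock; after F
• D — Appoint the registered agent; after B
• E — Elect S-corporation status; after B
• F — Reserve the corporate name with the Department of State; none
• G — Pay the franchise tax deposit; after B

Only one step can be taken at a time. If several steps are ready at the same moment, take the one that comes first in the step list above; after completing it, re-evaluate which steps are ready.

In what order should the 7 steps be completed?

F is the only step with nothing outstanding, so it goes first.
C needed F, now all done → C.
That leaves B as the only ready step → B.
Now D, E and G have their prerequisites met. D is listed earlier, so D next.
Now E and G have their prerequisites met. E is listed earlier, so E next.
That leaves G as the only ready step → G.
A needed G, now all done → A.

F, C, B, D, E, G, A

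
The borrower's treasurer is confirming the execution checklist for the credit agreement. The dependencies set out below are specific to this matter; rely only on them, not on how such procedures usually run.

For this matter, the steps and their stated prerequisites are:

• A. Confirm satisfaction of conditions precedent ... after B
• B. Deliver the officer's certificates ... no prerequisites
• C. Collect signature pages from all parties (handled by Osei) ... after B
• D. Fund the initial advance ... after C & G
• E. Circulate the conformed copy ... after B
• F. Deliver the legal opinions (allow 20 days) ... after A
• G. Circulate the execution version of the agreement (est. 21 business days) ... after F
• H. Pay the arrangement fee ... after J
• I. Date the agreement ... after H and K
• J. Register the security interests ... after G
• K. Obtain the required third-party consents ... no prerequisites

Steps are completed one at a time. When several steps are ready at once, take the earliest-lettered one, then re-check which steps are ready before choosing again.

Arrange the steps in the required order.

B → A → C → E → F → G → D → J → H → K → I

B and K have no prerequisites; B has the earlier label, so B is first.
Ready: A, C, E and K. A has the earlier label → A.
F now also ready, so the ready set is {C, E, F, K}; C has the earlier label → C.
Ready: E, F and K. E has the earlier label → E.
F and K are both available; F has the earlier label → F.
G now also ready, so the ready set is {G, K}; G has the earlier label → G.
Ready: D, J and K. D has the earlier label → D.
Ready: J and K. J has the earlier label → J.
Ready: H and K. H has the earlier label → H.
K is the only step now ready → K.
I is the only step now ready → I.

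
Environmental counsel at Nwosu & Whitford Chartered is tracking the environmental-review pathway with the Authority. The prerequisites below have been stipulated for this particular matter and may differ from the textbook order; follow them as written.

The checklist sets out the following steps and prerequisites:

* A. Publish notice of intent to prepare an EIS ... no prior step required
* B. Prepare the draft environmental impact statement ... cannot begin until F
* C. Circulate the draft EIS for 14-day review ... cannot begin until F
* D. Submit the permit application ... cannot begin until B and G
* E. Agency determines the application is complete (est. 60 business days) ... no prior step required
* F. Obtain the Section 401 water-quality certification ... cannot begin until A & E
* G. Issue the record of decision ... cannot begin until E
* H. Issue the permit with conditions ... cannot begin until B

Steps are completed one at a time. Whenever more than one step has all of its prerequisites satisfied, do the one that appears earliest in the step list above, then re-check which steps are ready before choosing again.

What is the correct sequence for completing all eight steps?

Nothing is required for A and E. A is listed earlier → A first.
E is the only step now ready → E.
Now F and G have their prerequisites met. F is listed earlier, so F next.
Ready: B, C and G. B is listed earlier → B.
Now C, G and H have their prerequisites met. C is listed earlier, so C next.
G and H are both available; G is listed earlier → G.
D now also ready, so the ready set is {D, H}; D is listed earlier → D.
H is the only step now ready → H.

A, E, F, B, C, G, D, H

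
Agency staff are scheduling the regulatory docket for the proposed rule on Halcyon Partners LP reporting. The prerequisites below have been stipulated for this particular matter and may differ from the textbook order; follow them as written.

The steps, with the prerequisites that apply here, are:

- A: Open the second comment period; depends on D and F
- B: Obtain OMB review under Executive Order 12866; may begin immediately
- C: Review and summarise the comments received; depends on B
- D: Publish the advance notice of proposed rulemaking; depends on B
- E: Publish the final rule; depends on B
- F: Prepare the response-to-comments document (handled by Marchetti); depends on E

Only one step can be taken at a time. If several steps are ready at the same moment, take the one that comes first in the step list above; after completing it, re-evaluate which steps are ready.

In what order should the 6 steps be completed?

B, C, D, E, F, A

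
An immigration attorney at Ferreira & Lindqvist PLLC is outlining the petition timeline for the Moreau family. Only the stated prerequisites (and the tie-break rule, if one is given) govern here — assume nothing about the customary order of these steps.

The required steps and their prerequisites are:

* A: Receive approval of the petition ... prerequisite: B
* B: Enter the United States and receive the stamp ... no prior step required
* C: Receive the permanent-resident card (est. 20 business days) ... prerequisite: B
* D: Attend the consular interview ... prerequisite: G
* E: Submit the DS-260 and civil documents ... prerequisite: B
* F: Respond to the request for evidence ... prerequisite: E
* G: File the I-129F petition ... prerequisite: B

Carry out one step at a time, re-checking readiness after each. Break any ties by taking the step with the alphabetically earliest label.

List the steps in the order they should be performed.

B A C E F G D

B is the only step with nothing outstanding, so it goes first.
A, C, E and G are all available; A has the earlier label → A.
Ready: C, E and G. C has the earlier label → C.
E and G are both available; E has the earlier label → E.
F now also ready, so the ready set is {F, G}; F has the earlier label → F.
That leaves G as the only ready step → G.
That leaves D as the only ready step → D.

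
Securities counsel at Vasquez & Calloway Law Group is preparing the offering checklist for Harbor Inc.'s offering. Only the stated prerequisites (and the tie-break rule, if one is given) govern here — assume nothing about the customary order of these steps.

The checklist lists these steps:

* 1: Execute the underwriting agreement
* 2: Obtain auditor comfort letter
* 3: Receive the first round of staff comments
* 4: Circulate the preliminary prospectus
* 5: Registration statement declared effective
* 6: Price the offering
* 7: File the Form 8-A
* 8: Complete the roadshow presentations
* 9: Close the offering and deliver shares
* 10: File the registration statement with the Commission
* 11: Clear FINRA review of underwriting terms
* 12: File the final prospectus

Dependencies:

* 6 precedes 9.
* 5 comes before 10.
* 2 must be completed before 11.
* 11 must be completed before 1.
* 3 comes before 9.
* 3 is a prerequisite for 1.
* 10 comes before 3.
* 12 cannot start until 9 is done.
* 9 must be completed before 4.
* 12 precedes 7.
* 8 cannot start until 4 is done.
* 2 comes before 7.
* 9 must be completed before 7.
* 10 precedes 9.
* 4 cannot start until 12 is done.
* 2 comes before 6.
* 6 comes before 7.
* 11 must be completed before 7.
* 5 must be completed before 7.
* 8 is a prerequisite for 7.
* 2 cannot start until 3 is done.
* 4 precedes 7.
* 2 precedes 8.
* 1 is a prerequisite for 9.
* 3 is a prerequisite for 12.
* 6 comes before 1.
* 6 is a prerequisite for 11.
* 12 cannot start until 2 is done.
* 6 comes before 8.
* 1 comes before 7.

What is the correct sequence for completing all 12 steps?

5 has no prerequisites → 5 first.
Next only 10 has its prerequisites met → 10.
3 needed 10, now all done → 3.
Next only 2 has its prerequisites met → 2.
6 needed 2, now all done → 6.
11 needed 2 and 6, now all done → 11.
Next only 1 has its prerequisites met → 1.
That leaves 9 as the only ready step → 9.
12 needed 2, 3 and 9, now all done → 12.
4 is the only step now ready → 4.
8 needed 2, 4 and 6, now all done → 8.
That leaves 7 as the only ready step → 7.

5 10 3 2 6 11 1 9 12 4 8 7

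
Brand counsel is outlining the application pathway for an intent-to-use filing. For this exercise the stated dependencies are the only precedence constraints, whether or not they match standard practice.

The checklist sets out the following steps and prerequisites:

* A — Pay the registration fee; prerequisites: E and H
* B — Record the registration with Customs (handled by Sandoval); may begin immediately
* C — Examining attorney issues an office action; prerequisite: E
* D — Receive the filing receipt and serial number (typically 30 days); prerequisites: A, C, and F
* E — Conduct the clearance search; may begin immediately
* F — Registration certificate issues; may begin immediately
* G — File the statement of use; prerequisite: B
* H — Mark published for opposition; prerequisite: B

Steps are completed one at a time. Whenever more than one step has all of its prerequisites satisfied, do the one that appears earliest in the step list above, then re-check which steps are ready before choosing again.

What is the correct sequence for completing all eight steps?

B, E and F have no prerequisites; B is listed earlier, so B is first.
G and H now also ready, so the ready set is {E, F, G, H}; E is listed earlier → E.
Ready: C, F, G and H. C is listed earlier → C.
Now F, G and H have their prerequisites met. F is listed earlier, so F next.
G and H are both available; G is listed earlier → G.
H needed B, now all done → H.
Next only A has its prerequisites met → A.
D needed A, C and F, now all done → D.

B, E, C, F, G, H, A, D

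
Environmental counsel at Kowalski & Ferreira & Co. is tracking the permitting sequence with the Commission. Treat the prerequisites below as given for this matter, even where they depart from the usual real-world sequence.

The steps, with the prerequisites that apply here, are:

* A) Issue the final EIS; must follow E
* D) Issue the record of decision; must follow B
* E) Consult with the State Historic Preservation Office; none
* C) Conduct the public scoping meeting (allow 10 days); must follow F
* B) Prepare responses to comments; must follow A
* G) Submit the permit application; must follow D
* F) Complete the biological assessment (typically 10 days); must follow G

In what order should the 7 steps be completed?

E A B D G F C

E is the only step with nothing outstanding, so it goes first.
That leaves A as the only ready step → A.
Next only B has its prerequisites met → B.
D needed B, now all done → D.
G needed D, now all done → G.
F is the only step now ready → F.
C needed F, now all done → C.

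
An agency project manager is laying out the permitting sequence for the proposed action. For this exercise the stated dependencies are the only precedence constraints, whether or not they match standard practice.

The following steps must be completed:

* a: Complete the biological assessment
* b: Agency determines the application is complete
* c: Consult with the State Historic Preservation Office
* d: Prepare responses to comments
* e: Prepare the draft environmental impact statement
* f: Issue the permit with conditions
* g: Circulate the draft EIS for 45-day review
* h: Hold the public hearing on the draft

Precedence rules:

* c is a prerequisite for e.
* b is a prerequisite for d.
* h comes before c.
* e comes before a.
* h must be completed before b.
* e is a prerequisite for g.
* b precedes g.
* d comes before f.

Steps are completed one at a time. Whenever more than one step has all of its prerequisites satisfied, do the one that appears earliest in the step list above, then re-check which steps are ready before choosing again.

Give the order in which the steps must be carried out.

Only h has no prerequisites, so it is first.
b and c are both available; b is listed earlier → b.
Now c and d have their prerequisites met. c is listed earlier, so c next.
e now also ready, so the ready set is {d, e}; d is listed earlier → d.
f now also ready, so the ready set is {e, f}; e is listed earlier → e.
Ready: a, f and g. a is listed earlier → a.
Now f and g have their prerequisites met. f is listed earlier, so f next.
g needed b and e, now all done → g.

h, b, c, d, e, a, f, g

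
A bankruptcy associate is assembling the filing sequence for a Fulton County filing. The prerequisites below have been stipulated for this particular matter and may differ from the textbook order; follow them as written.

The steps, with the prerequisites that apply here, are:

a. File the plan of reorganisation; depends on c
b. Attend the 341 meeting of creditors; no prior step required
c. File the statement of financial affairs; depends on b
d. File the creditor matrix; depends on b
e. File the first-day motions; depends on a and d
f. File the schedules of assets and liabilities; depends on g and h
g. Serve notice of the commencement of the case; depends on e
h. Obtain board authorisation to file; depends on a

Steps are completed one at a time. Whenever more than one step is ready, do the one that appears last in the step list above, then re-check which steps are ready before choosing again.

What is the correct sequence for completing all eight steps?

b → d → c → a → h → e → g → f

b is the only step with nothing outstanding, so it goes first.
d and c are both available; d is listed later → d.
c is the only step now ready → c.
That leaves a as the only ready step → a.
Ready: h and e. h is listed later → h.
That leaves e as the only ready step → e.
g is the only step now ready → g.
Next only f has its prerequisites met → f.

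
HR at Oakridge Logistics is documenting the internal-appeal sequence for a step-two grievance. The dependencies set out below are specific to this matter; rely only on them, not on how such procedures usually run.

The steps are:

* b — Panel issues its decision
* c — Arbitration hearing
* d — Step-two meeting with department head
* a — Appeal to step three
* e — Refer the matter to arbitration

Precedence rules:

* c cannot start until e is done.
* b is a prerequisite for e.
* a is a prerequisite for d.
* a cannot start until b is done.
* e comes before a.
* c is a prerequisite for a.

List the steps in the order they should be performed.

b, e, c, a, d

b has no prerequisites → b first.
e needed b, now all done → e.
Next only c has its prerequisites met → c.
a is the only step now ready → a.
d needed a, now all done → d.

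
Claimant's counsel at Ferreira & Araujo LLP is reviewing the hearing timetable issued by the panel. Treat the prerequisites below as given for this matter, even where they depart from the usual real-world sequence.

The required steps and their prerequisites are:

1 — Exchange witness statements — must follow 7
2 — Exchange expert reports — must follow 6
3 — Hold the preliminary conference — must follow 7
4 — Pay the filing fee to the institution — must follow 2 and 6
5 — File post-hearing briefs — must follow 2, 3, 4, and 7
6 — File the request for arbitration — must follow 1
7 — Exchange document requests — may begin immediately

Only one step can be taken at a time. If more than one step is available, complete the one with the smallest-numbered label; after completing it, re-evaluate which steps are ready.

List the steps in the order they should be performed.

Only 7 has no prerequisites, so it is first.
Ready: 1 and 3. 1 has the earlier label → 1.
6 now also ready, so the ready set is {3, 6}; 3 has the earlier label → 3.
6 needed 1, now all done → 6.
Next only 2 has its prerequisites met → 2.
4 is the only step now ready → 4.
5 is the only step now ready → 5.

7, 1, 3, 6, 2, 4, 5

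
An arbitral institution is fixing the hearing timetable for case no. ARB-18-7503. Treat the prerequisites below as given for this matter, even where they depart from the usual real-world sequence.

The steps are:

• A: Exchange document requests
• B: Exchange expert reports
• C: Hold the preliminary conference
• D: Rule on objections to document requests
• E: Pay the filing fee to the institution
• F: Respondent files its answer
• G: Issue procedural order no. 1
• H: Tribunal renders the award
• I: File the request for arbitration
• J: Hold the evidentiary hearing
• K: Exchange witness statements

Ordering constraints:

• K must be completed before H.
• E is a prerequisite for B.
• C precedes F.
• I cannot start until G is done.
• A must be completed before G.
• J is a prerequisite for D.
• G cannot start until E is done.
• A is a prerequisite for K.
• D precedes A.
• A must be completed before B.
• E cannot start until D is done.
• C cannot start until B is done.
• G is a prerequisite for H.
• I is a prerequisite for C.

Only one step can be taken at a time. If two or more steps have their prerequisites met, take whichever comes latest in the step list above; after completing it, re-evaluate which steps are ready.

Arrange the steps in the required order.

J is the only step with nothing outstanding, so it goes first.
D needed J, now all done → D.
Now E and A have their prerequisites met. E is listed later, so E next.
That leaves A as the only ready step → A.
K, G and B are all available; K is listed later → K.
Ready: G and B. G is listed later → G.
I and H now also ready, so the ready set is {I, H, B}; I is listed later → I.
Now H and B have their prerequisites met. H is listed later, so H next.
B needed E and A, now all done → B.
C needed I and B, now all done → C.
F needed C, now all done → F.

J → D → E → A → K → G → I → H → B → C → F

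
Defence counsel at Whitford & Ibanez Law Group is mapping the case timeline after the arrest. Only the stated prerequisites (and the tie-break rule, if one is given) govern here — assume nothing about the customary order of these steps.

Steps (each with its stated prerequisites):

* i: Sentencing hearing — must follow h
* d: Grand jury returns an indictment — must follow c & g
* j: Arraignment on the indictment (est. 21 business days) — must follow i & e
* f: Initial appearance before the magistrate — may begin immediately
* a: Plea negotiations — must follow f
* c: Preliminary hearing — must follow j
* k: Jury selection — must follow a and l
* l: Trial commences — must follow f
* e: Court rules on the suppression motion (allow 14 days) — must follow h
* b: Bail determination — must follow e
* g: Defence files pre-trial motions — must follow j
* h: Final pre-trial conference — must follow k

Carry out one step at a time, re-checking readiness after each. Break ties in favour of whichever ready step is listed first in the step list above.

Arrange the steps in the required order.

f → a → l → k → h → i → e → j → c → b → g → d

f has no prerequisites → f first.
Now a and l have their prerequisites met. a is listed earlier, so a next.
That leaves l as the only ready step → l.
That leaves k as the only ready step → k.
h needed k, now all done → h.
i and e are both available; i is listed earlier → i.
Next only e has its prerequisites met → e.
j and b are both available; j is listed earlier → j.
c and g now also ready, so the ready set is {c, b, g}; c is listed earlier → c.
Now b and g have their prerequisites met. b is listed earlier, so b next.
That leaves g as the only ready step → g.
d is the only step now ready → d.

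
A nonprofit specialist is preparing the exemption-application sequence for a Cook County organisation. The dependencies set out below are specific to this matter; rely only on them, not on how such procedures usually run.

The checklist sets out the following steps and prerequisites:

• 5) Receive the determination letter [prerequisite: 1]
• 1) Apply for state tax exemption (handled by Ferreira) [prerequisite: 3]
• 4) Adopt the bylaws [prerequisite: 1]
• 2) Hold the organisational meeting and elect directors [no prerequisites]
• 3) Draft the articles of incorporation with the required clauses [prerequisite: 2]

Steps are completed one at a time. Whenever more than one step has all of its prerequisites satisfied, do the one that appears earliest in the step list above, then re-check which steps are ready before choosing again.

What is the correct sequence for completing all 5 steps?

2 is the only step with nothing outstanding, so it goes first.
3 is the only step now ready → 3.
1 needed 3, now all done → 1.
Now 5 and 4 have their prerequisites met. 5 is listed earlier, so 5 next.
That leaves 4 as the only ready step → 4.

2 → 3 → 1 → 5 → 4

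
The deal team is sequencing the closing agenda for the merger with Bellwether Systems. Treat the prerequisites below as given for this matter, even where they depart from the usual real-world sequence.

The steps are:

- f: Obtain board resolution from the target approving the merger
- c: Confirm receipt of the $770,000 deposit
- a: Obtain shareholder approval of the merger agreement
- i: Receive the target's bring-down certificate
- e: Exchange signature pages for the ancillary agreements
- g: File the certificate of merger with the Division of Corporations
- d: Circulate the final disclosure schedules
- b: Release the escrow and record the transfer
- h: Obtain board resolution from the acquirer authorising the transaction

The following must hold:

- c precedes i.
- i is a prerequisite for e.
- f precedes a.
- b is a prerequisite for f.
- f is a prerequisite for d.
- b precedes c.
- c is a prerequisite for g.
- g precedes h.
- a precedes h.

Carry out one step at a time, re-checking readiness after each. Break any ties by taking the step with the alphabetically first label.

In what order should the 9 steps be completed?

b c f a d g h i e

b has no prerequisites → b first.
Ready: c and f. c has the earlier label → c.
f, g and i are all available; f has the earlier label → f.
a and d now also ready, so the ready set is {a, d, g, i}; a has the earlier label → a.
Now d, g and i have their prerequisites met. d has the earlier label, so d next.
Now g and i have their prerequisites met. g has the earlier label, so g next.
h and i are both available; h has the earlier label → h.
i needed c, now all done → i.
e needed i, now all done → e.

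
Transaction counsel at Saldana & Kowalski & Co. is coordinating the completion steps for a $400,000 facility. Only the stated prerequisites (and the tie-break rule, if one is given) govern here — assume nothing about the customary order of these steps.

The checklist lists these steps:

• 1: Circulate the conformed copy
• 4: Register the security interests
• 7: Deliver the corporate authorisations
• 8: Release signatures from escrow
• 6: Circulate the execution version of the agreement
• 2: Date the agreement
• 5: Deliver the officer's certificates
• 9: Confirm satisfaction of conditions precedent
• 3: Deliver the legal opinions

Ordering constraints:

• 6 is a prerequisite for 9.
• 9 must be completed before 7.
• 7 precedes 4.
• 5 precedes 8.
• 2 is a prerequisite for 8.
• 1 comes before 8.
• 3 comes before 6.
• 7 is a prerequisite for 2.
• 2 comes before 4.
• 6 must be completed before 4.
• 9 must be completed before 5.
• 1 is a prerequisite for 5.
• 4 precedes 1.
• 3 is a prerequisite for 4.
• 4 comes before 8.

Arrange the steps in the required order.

3 6 9 7 2 4 1 5 8

Only 3 has no prerequisites, so it is first.
6 is the only step now ready → 6.
That leaves 9 as the only ready step → 9.
That leaves 7 as the only ready step → 7.
2 needed 7, now all done → 2.
4 needed 7, 6, 2 and 3, now all done → 4.
Next only 1 has its prerequisites met → 1.
That leaves 5 as the only ready step → 5.
That leaves 8 as the only ready step → 8.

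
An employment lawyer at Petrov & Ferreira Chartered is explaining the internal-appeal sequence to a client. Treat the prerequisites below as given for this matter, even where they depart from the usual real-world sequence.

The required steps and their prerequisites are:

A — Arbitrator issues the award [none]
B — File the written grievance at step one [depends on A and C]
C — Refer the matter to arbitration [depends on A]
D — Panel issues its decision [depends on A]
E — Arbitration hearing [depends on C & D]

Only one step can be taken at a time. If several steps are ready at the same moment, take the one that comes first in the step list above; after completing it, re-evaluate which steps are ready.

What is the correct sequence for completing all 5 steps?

A, C, B, D, E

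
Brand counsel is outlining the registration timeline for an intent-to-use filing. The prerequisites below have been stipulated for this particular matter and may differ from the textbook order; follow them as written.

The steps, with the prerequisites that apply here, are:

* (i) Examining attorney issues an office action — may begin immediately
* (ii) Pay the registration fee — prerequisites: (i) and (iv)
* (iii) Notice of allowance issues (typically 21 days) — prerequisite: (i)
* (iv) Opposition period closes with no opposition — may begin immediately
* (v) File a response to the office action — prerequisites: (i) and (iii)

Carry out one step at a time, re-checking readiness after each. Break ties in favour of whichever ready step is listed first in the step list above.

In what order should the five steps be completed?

(i) and (iv) have no prerequisites; (i) is listed earlier, so (i) is first.
Ready: (iii) and (iv). (iii) is listed earlier → (iii).
Now (iv) and (v) have their prerequisites met. (iv) is listed earlier, so (iv) next.
(ii) now also ready, so the ready set is {(ii), (v)}; (ii) is listed earlier → (ii).
(v) is the only step now ready → (v).

(i), (iii), (iv), (ii), (v)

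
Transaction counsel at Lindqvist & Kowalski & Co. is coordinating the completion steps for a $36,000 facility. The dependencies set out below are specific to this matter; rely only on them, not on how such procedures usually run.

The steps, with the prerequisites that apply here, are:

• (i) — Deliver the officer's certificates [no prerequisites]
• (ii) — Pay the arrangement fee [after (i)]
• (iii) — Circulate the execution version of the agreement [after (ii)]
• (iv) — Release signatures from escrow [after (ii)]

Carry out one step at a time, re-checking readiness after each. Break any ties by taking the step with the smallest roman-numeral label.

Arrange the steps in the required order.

(i), (ii), (iii), (iv)

Only (i) has no prerequisites, so it is first.
Next only (ii) has its prerequisites met → (ii).
Now (iii) and (iv) have their prerequisites met. (iii) has the earlier label, so (iii) next.
(iv) needed (ii), now all done → (iv).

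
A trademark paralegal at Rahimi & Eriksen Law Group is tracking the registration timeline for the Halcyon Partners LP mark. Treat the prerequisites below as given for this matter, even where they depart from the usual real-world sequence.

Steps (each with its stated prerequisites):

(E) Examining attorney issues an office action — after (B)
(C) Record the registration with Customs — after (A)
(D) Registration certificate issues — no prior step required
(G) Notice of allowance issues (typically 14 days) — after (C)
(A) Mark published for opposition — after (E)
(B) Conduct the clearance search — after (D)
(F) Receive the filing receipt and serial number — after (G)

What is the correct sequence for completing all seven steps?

(D) has no prerequisites → (D) first.
(B) needed (D), now all done → (B).
(E) needed (B), now all done → (E).
(A) needed (E), now all done → (A).
(C) needed (A), now all done → (C).
(G) is the only step now ready → (G).
(F) is the only step now ready → (F).

(D), (B), (E), (A), (C), (G), (F)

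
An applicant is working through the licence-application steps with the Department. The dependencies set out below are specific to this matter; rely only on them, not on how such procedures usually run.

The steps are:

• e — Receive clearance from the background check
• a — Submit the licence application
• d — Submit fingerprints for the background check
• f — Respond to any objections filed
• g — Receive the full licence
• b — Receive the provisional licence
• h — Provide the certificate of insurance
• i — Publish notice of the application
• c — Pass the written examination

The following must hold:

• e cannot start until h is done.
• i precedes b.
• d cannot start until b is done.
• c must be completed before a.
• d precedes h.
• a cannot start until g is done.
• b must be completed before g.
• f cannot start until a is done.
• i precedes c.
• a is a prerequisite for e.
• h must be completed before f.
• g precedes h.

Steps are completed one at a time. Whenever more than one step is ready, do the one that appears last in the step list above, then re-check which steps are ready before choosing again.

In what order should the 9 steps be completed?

i → c → b → g → d → h → a → f → e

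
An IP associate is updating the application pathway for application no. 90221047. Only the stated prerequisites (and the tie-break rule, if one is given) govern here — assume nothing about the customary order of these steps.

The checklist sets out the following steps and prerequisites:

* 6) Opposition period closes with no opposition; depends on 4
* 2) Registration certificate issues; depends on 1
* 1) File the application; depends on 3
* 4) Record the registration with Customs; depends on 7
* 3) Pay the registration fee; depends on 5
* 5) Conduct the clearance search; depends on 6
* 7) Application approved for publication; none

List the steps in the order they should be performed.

7, 4, 6, 5, 3, 1, 2

Only 7 has no prerequisites, so it is first.
That leaves 4 as the only ready step → 4.
That leaves 6 as the only ready step → 6.
5 needed 6, now all done → 5.
3 needed 5, now all done → 3.
1 is the only step now ready → 1.
2 is the only step now ready → 2.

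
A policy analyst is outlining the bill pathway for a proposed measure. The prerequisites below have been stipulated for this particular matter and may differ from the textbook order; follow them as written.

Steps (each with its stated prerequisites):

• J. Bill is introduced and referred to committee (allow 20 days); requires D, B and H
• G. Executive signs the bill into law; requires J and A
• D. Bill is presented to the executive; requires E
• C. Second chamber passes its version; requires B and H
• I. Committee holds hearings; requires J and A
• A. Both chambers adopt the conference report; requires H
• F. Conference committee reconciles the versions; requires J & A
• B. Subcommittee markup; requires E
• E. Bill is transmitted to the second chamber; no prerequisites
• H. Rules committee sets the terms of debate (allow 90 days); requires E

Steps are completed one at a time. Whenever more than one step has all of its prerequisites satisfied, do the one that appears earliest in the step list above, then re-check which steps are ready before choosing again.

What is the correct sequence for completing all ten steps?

E, D, B, H, J, C, A, G, I, F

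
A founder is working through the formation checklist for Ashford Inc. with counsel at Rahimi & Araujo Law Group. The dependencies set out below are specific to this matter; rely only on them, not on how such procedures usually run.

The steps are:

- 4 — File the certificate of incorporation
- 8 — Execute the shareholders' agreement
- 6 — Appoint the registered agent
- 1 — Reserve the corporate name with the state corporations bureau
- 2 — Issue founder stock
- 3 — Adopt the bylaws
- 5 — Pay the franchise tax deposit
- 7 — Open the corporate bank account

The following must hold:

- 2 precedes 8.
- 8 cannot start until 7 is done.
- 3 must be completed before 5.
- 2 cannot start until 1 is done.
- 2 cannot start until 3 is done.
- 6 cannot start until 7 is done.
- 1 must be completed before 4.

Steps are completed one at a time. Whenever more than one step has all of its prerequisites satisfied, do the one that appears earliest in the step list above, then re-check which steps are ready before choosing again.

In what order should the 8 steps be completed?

1, 3 and 7 have no prerequisites; 1 is listed earlier, so 1 is first.
4 now also ready, so the ready set is {4, 3, 7}; 4 is listed earlier → 4.
Now 3 and 7 have their prerequisites met. 3 is listed earlier, so 3 next.
Ready: 2, 5 and 7. 2 is listed earlier → 2.
Now 5 and 7 have their prerequisites met. 5 is listed earlier, so 5 next.
7 is the only step now ready → 7.
Ready: 8 and 6. 8 is listed earlier → 8.
That leaves 6 as the only ready step → 6.

1, 4, 3, 2, 5, 7, 8, 6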